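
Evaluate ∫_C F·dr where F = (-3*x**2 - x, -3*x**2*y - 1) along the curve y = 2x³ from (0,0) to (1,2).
-8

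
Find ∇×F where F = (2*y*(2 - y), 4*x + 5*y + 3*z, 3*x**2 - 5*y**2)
(-10*y - 3, -6*x, 4*y)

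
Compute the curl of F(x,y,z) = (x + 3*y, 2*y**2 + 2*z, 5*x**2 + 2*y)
(0, -10*x, -3)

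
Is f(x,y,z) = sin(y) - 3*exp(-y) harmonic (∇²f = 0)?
No, ∇²f = -sin(y) - 3*exp(-y)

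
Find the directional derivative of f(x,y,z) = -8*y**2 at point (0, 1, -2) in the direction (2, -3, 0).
48*sqrt(13)/13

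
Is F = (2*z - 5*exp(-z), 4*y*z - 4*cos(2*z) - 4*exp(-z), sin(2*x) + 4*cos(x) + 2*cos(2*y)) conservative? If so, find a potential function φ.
No, ∇×F = (-4*y - 4*sin(2*y) - 8*sin(2*z) - 4*exp(-z), 4*sin(x)**2 + 4*sin(x) + 5*exp(-z), 0) ≠ 0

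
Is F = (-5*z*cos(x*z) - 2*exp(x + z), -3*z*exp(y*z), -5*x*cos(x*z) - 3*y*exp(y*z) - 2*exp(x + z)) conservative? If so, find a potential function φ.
Yes, F is conservative. φ = -3*exp(y*z) - 2*exp(x + z) - 5*sin(x*z)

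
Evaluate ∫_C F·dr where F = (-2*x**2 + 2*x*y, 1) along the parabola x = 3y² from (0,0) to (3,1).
-49/5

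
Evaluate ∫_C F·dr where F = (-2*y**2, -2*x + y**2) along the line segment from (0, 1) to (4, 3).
-34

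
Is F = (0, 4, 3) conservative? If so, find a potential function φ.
Yes, F is conservative. φ = 4*y + 3*z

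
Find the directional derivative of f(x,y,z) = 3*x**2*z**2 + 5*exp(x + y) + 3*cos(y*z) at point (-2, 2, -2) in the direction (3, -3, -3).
0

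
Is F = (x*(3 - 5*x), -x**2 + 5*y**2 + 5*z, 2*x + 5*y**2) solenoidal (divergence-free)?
No, ∇·F = -10*x + 10*y + 3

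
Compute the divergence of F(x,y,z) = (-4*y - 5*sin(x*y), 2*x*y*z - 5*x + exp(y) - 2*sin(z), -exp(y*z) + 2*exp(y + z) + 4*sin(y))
2*x*z - y*exp(y*z) - 5*y*cos(x*y) + exp(y) + 2*exp(y + z)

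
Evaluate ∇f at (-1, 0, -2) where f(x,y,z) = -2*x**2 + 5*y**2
(4, 0, 0)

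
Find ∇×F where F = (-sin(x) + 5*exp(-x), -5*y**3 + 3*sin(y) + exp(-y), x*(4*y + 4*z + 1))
(4*x, -4*y - 4*z - 1, 0)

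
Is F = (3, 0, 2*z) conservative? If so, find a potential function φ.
Yes, F is conservative. φ = 3*x + z**2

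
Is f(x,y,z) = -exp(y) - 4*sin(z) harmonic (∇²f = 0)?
No, ∇²f = -exp(y) + 4*sin(z)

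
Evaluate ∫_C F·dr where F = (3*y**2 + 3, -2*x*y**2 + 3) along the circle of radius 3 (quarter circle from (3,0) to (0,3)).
-54 - 81*pi/8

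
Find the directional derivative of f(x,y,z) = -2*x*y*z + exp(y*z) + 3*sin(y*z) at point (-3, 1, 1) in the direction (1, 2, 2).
4*cos(1) + 4*E/3 + 22/3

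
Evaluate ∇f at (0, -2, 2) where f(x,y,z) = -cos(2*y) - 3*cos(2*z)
(0, -2*sin(4), 6*sin(4))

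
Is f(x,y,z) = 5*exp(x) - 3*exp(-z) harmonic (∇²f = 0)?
No, ∇²f = 5*exp(x) - 3*exp(-z)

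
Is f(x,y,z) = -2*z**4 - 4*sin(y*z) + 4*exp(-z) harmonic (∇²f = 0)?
No, ∇²f = 4*y**2*sin(y*z) + 4*z**2*sin(y*z) - 24*z**2 + 4*exp(-z)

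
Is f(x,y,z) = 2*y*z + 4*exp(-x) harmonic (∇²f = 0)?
No, ∇²f = 4*exp(-x)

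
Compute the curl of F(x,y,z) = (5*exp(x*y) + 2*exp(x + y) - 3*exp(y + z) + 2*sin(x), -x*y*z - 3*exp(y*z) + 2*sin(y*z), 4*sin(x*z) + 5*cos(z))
(y*(x + 3*exp(y*z) - 2*cos(y*z)), -4*z*cos(x*z) - 3*exp(y + z), -5*x*exp(x*y) - y*z - 2*exp(x + y) + 3*exp(y + z))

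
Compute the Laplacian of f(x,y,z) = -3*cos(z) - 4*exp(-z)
3*cos(z) - 4*exp(-z)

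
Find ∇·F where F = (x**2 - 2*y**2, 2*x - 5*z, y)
2*x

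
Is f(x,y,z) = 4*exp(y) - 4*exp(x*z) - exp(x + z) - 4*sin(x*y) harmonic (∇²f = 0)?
No, ∇²f = -4*x**2*exp(x*z) + 4*x**2*sin(x*y) + 4*y**2*sin(x*y) - 4*z**2*exp(x*z) + 4*exp(y) - 2*exp(x + z)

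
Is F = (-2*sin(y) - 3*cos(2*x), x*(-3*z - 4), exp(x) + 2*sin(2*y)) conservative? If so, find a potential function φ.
No, ∇×F = (3*x + 4*cos(2*y), -exp(x), -3*z + 2*cos(y) - 4) ≠ 0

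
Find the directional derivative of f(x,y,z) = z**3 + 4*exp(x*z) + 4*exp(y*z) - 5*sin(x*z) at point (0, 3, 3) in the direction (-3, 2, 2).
3*sqrt(17)*(21 + 16*exp(9))/17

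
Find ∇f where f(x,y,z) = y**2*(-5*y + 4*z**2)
(0, y*(-15*y + 8*z**2), 8*y**2*z)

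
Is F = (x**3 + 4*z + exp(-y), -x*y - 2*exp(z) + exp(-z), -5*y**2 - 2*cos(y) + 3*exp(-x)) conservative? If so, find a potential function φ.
No, ∇×F = (-10*y + 2*exp(z) + 2*sin(y) + exp(-z), 4 + 3*exp(-x), -y + exp(-y)) ≠ 0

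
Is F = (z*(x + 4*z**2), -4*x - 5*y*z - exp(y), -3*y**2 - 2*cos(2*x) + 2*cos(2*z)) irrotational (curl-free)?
No, ∇×F = (-y, x + 12*z**2 - 4*sin(2*x), -4)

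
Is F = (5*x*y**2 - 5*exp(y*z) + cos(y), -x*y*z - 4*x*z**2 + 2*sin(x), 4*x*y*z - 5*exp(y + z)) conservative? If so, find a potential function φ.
No, ∇×F = (x*y + 12*x*z - 5*exp(y + z), y*(-4*z - 5*exp(y*z)), -10*x*y - y*z - 4*z**2 + 5*z*exp(y*z) + sin(y) + 2*cos(x)) ≠ 0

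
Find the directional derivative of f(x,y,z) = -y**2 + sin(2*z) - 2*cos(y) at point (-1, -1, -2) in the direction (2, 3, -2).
2*sqrt(17)*(-3*sin(1) - 2*cos(4) + 3)/17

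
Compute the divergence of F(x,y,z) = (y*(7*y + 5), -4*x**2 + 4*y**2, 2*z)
8*y + 2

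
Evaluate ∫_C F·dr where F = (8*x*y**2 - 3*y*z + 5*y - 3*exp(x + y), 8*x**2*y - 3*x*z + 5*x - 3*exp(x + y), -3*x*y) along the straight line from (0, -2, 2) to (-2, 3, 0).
-3*E + 3*exp(-2) + 114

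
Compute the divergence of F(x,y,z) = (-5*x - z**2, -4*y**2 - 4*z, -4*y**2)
-8*y - 5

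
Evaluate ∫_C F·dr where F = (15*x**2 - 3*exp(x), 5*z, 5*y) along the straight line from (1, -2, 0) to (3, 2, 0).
-3*exp(3) + 3*E + 130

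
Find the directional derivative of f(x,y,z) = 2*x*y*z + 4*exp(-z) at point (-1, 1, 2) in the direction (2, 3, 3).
sqrt(22)*(-5*exp(2) - 6)*exp(-2)/11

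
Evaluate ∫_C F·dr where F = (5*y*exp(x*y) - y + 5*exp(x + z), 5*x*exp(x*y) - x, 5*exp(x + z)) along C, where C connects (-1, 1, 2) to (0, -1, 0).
9 - 10*cosh(1)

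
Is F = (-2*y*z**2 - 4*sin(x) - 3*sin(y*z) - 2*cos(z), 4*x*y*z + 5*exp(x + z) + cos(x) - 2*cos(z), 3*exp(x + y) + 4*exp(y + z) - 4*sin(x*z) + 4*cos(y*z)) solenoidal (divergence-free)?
No, ∇·F = 4*x*z - 4*x*cos(x*z) - 4*y*sin(y*z) + 4*exp(y + z) - 4*cos(x)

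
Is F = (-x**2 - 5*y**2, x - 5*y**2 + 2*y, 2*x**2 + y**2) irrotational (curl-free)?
No, ∇×F = (2*y, -4*x, 10*y + 1)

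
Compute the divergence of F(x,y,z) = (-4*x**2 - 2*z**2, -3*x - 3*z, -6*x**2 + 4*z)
4 - 8*x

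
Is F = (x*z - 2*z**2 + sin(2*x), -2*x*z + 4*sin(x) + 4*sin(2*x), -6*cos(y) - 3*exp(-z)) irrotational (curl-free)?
No, ∇×F = (2*x + 6*sin(y), x - 4*z, -2*z + 4*cos(x) + 8*cos(2*x))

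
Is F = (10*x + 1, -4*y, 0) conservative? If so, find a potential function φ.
Yes, F is conservative. φ = 5*x**2 + x - 2*y**2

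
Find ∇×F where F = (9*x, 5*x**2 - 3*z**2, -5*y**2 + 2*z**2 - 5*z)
(-10*y + 6*z, 0, 10*x)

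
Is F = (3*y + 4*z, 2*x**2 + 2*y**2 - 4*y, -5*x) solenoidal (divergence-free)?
No, ∇·F = 4*y - 4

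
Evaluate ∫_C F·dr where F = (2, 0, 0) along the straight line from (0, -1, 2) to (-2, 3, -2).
-4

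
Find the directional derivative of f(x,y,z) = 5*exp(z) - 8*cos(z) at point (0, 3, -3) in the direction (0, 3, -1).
sqrt(10)*(-5 + 8*exp(3)*sin(3))*exp(-3)/10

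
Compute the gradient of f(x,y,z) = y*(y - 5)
(0, 2*y - 5, 0)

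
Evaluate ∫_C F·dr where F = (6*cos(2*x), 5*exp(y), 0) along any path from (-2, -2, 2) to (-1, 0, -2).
-3*sin(2) + 3*sin(4) - 5*exp(-2) + 5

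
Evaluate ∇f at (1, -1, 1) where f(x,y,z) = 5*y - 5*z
(0, 5, -5)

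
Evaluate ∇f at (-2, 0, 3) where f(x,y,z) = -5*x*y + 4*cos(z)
(0, 10, -4*sin(3))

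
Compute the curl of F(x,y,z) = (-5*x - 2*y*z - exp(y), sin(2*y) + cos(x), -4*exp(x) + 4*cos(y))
(-4*sin(y), -2*y + 4*exp(x), 2*z + exp(y) - sin(x))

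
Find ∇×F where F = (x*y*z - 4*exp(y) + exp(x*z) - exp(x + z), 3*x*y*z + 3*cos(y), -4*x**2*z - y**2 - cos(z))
(y*(-3*x - 2), x*y + 8*x*z + x*exp(x*z) - exp(x + z), -x*z + 3*y*z + 4*exp(y))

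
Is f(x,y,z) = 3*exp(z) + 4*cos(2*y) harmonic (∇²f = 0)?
No, ∇²f = 3*exp(z) - 16*cos(2*y)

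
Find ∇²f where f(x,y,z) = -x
0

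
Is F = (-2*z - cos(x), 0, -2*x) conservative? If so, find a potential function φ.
Yes, F is conservative. φ = -2*x*z - sin(x)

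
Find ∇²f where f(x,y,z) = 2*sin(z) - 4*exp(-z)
-2*sin(z) - 4*exp(-z)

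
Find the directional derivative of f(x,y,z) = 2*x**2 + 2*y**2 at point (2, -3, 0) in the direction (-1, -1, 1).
4*sqrt(3)/3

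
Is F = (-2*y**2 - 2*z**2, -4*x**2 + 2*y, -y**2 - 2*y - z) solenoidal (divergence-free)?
No, ∇·F = 1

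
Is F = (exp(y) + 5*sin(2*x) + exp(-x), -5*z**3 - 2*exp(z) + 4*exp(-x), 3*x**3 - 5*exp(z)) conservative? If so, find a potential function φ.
No, ∇×F = (15*z**2 + 2*exp(z), -9*x**2, -exp(y) - 4*exp(-x)) ≠ 0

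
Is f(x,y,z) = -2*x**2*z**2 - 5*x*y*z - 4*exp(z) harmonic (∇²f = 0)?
No, ∇²f = -4*x**2 - 4*z**2 - 4*exp(z)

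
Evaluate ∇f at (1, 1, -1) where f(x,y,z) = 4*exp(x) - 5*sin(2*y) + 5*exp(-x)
(-cosh(1) + 9*sinh(1), -10*cos(2), 0)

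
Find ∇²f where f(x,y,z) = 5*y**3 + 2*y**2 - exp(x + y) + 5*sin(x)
30*y - 2*exp(x + y) - 5*sin(x) + 4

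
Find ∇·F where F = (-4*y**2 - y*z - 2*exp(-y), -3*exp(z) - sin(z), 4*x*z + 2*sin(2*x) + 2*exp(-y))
4*x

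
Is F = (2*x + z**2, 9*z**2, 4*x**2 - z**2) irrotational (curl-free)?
No, ∇×F = (-18*z, -8*x + 2*z, 0)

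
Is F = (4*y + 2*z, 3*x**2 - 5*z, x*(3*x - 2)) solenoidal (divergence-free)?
Yes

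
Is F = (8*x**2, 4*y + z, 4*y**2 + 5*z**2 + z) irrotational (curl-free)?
No, ∇×F = (8*y - 1, 0, 0)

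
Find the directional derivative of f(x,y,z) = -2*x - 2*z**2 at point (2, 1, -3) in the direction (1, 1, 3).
34*sqrt(11)/11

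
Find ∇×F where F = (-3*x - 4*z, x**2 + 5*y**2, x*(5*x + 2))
(0, -10*x - 6, 2*x)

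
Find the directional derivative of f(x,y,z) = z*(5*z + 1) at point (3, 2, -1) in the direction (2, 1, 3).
-27*sqrt(14)/14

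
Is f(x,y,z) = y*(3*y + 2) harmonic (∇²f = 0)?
No, ∇²f = 6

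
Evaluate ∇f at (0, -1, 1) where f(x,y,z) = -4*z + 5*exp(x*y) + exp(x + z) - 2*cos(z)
(-5 + E, 0, -4 + 2*sin(1) + E)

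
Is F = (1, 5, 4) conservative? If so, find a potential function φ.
Yes, F is conservative. φ = x + 5*y + 4*z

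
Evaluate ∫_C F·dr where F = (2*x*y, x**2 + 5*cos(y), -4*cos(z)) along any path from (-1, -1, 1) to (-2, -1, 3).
-3 - 4*sin(3) + 4*sin(1)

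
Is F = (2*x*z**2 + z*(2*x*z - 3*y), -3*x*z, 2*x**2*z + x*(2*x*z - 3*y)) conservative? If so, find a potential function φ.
Yes, F is conservative. φ = x*z*(2*x*z - 3*y)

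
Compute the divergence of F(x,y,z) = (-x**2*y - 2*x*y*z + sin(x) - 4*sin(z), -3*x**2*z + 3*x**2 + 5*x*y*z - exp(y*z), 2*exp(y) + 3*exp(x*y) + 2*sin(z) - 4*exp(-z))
-2*x*y + 5*x*z - 2*y*z - z*exp(y*z) + cos(x) + 2*cos(z) + 4*exp(-z)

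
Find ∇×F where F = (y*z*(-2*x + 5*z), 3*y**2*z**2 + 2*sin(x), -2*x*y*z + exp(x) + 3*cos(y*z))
(-z*(2*x + 6*y**2 + 3*sin(y*z)), -2*x*y + 12*y*z - exp(x), z*(2*x - 5*z) + 2*cos(x))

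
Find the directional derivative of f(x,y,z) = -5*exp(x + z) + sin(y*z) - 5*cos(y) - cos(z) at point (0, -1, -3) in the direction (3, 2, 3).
-sqrt(22)*(9*exp(3)*cos(3) + 3*exp(3)*sin(3) + 30 + 10*exp(3)*sin(1))*exp(-3)/22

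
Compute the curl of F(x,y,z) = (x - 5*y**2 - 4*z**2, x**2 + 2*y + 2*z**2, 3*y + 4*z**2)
(3 - 4*z, -8*z, 2*x + 10*y)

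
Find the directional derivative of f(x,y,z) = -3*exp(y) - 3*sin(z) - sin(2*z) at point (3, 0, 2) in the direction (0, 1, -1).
sqrt(2)*(-3 + 2*cos(4) + 3*cos(2))/2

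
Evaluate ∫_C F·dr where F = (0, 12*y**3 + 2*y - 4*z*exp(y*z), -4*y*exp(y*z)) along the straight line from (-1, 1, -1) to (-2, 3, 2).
-4*exp(6) + 4*exp(-1) + 248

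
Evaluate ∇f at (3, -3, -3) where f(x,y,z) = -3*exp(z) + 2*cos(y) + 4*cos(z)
(0, 2*sin(3), -3*exp(-3) + 4*sin(3))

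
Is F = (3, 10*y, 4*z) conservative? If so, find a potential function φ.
Yes, F is conservative. φ = 3*x + 5*y**2 + 2*z**2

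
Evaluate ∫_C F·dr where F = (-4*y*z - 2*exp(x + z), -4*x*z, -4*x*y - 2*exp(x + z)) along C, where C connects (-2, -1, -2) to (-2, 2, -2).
-48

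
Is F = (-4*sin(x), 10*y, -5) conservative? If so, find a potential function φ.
Yes, F is conservative. φ = 5*y**2 - 5*z + 4*cos(x)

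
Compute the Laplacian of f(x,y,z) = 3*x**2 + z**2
8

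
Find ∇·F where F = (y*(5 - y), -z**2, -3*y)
0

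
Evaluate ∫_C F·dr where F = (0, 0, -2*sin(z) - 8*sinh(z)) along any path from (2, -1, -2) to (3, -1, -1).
-8*cosh(1) - 2*cos(2) + 2*cos(1) + 8*cosh(2)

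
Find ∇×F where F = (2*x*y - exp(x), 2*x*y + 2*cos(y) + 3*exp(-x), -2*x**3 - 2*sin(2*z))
(0, 6*x**2, -2*x + 2*y - 3*exp(-x))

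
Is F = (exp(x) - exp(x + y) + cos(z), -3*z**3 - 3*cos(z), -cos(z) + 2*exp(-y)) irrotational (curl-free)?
No, ∇×F = (9*z**2 - 3*sin(z) - 2*exp(-y), -sin(z), exp(x + y))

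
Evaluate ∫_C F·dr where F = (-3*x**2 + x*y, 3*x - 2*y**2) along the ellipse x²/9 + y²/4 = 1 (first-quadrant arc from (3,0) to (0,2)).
9*pi/2 + 47/3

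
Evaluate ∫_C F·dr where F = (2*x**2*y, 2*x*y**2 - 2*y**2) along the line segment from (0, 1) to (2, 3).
56/3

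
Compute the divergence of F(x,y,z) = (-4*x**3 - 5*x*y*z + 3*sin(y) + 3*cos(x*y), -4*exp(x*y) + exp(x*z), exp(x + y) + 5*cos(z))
-12*x**2 - 4*x*exp(x*y) - 5*y*z - 3*y*sin(x*y) - 5*sin(z)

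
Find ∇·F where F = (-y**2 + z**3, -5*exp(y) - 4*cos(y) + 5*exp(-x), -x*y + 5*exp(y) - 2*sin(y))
-5*exp(y) + 4*sin(y)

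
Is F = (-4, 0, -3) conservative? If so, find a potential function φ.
Yes, F is conservative. φ = -4*x - 3*z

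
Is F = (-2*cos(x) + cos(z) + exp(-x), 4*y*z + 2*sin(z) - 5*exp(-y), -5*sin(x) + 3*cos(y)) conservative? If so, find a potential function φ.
No, ∇×F = (-4*y - 3*sin(y) - 2*cos(z), -sin(z) + 5*cos(x), 0) ≠ 0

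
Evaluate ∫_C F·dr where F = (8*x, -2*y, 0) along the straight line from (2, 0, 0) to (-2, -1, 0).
-1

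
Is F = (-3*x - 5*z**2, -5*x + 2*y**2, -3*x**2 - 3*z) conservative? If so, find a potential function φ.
No, ∇×F = (0, 6*x - 10*z, -5) ≠ 0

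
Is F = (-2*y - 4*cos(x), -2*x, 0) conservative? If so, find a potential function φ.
Yes, F is conservative. φ = -2*x*y - 4*sin(x)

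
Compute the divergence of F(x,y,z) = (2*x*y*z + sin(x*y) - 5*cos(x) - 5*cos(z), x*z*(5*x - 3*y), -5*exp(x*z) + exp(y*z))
-3*x*z - 5*x*exp(x*z) + 2*y*z + y*exp(y*z) + y*cos(x*y) + 5*sin(x)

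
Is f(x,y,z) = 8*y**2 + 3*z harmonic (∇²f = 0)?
No, ∇²f = 16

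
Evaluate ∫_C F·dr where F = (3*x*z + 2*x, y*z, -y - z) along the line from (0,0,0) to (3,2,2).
77/3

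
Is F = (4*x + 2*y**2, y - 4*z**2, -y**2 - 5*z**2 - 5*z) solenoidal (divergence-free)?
No, ∇·F = -10*z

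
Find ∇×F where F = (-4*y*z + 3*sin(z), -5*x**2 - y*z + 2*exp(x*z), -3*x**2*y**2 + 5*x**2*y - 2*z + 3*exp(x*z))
(-6*x**2*y + 5*x**2 - 2*x*exp(x*z) + y, 6*x*y**2 - 10*x*y - 4*y - 3*z*exp(x*z) + 3*cos(z), -10*x + 2*z*exp(x*z) + 4*z)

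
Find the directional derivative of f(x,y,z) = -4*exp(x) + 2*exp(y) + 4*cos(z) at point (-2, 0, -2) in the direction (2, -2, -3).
-4*sqrt(17)*(2 + exp(2) + 3*exp(2)*sin(2))*exp(-2)/17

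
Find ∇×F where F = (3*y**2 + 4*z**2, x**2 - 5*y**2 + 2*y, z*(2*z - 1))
(0, 8*z, 2*x - 6*y)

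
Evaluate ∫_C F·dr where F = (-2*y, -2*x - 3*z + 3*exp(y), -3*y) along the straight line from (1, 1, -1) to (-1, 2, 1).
-3*E - 3 + 3*exp(2)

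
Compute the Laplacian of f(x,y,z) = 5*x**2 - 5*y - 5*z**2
0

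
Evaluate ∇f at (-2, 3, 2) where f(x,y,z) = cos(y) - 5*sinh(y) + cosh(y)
(0, -5*cosh(3) - sin(3) + sinh(3), 0)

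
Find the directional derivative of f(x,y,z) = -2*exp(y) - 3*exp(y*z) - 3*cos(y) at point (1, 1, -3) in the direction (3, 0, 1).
-3*sqrt(10)*exp(-3)/10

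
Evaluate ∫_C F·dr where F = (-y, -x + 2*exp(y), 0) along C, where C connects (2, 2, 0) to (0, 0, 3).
6 - 2*exp(2)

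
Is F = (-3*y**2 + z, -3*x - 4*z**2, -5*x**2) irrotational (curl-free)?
No, ∇×F = (8*z, 10*x + 1, 6*y - 3)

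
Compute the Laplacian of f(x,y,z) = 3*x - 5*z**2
-10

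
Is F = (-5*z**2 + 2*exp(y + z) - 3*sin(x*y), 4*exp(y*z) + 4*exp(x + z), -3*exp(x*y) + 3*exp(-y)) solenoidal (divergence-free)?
No, ∇·F = -3*y*cos(x*y) + 4*z*exp(y*z)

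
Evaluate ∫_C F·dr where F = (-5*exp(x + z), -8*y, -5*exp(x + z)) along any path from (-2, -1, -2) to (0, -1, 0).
-5 + 5*exp(-4)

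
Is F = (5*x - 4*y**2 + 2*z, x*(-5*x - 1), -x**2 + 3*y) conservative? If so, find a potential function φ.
No, ∇×F = (3, 2*x + 2, -10*x + 8*y - 1) ≠ 0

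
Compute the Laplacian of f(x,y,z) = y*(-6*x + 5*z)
0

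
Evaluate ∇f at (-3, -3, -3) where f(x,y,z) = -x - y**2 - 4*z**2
(-1, 6, 24)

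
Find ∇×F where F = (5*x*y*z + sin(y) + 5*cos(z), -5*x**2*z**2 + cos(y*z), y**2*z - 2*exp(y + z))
(10*x**2*z + 2*y*z + y*sin(y*z) - 2*exp(y + z), 5*x*y - 5*sin(z), -10*x*z**2 - 5*x*z - cos(y))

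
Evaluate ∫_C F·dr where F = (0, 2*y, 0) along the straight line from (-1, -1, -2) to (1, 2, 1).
3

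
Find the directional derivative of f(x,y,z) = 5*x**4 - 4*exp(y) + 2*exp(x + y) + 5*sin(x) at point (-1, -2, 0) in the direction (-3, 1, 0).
sqrt(10)*(-4*E - 4 + 15*(4 - cos(1))*exp(3))*exp(-3)/10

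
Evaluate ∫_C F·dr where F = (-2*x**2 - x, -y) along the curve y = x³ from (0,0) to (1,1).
-5/3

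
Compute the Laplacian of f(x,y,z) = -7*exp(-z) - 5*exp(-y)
-7*exp(-z) - 5*exp(-y)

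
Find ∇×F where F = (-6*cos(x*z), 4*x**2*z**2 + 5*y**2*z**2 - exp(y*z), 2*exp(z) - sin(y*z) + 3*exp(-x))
(-8*x**2*z - 10*y**2*z + y*exp(y*z) - z*cos(y*z), 6*x*sin(x*z) + 3*exp(-x), 8*x*z**2)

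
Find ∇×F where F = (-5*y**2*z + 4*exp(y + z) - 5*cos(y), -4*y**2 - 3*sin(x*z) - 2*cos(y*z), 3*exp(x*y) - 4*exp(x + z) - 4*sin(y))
(3*x*exp(x*y) + 3*x*cos(x*z) - 2*y*sin(y*z) - 4*cos(y), -5*y**2 - 3*y*exp(x*y) + 4*exp(x + z) + 4*exp(y + z), 10*y*z - 3*z*cos(x*z) - 4*exp(y + z) - 5*sin(y))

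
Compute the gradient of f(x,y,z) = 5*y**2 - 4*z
(0, 10*y, -4)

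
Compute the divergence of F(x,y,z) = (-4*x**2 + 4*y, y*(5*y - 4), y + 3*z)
-8*x + 10*y - 1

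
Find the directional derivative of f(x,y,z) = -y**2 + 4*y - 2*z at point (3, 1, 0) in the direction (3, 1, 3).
-4*sqrt(19)/19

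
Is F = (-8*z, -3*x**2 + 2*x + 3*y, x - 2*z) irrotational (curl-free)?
No, ∇×F = (0, -9, 2 - 6*x)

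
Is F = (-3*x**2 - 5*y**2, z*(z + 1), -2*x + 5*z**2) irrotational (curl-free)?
No, ∇×F = (-2*z - 1, 2, 10*y)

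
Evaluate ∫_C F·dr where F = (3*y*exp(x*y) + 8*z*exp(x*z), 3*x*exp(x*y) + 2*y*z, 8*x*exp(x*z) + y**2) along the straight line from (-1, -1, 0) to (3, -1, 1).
-3*E - 7 + 3*exp(-3) + 8*exp(3)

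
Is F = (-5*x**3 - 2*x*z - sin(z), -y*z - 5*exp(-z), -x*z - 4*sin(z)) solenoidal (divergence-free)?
No, ∇·F = -15*x**2 - x - 3*z - 4*cos(z)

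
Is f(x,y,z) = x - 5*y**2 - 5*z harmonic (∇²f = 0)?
No, ∇²f = -10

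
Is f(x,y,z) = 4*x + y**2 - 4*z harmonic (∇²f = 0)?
No, ∇²f = 2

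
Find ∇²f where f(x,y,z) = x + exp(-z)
exp(-z)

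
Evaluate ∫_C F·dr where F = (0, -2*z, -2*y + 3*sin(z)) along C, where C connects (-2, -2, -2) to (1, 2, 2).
0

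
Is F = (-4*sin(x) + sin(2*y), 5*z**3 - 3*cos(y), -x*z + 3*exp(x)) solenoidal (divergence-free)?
No, ∇·F = -x + 3*sin(y) - 4*cos(x)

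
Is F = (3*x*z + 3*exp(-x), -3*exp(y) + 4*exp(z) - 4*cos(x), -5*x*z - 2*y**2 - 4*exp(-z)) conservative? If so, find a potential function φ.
No, ∇×F = (-4*y - 4*exp(z), 3*x + 5*z, 4*sin(x)) ≠ 0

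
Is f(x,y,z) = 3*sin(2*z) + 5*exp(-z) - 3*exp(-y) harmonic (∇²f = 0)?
No, ∇²f = -12*sin(2*z) + 5*exp(-z) - 3*exp(-y)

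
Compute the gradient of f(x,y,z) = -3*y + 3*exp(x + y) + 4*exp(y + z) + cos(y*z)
(3*exp(x + y), -z*sin(y*z) + 3*exp(x + y) + 4*exp(y + z) - 3, -y*sin(y*z) + 4*exp(y + z))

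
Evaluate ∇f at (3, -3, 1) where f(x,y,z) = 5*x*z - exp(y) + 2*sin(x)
(2*cos(3) + 5, -exp(-3), 15)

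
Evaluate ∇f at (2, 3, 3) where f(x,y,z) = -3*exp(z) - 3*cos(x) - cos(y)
(3*sin(2), sin(3), -3*exp(3))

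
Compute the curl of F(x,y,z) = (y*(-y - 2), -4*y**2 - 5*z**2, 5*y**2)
(10*y + 10*z, 0, 2*y + 2)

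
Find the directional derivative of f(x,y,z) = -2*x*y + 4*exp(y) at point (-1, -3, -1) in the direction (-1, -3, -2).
-6*sqrt(14)*(1 + exp(3))*exp(-3)/7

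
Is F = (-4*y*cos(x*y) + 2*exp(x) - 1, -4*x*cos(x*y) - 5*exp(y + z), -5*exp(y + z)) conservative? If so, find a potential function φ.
Yes, F is conservative. φ = -x + 2*exp(x) - 5*exp(y + z) - 4*sin(x*y)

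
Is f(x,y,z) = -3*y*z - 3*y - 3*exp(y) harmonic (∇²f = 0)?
No, ∇²f = -3*exp(y)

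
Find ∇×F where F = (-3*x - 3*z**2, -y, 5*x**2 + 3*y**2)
(6*y, -10*x - 6*z, 0)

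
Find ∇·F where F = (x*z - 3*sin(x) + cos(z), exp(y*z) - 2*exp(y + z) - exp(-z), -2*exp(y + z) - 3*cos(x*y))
z*exp(y*z) + z - 4*exp(y + z) - 3*cos(x)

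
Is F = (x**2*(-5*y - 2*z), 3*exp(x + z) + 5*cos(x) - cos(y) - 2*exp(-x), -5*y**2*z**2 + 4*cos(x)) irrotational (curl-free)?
No, ∇×F = (-10*y*z**2 - 3*exp(x + z), -2*x**2 + 4*sin(x), 5*x**2 + 3*exp(x + z) - 5*sin(x) + 2*exp(-x))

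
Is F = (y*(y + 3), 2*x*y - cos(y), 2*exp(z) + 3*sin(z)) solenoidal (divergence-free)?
No, ∇·F = 2*x + 2*exp(z) + sin(y) + 3*cos(z)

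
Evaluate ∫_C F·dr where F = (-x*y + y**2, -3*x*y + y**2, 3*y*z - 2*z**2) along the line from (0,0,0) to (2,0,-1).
2/3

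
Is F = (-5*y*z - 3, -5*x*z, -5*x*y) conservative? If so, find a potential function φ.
Yes, F is conservative. φ = x*(-5*y*z - 3)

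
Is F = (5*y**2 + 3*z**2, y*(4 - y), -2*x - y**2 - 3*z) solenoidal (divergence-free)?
No, ∇·F = 1 - 2*y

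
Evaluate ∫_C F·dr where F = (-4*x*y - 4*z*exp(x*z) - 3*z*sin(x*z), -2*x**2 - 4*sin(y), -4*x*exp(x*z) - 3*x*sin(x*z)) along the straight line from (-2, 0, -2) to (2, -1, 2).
4*cos(1) + 4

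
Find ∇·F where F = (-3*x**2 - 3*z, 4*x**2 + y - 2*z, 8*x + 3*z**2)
-6*x + 6*z + 1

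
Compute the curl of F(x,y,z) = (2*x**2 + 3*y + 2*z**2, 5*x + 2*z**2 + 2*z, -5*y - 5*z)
(-4*z - 7, 4*z, 2)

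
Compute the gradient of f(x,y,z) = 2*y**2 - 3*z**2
(0, 4*y, -6*z)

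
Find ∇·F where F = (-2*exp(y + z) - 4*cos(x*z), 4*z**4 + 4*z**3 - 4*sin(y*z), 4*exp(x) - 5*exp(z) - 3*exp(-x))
4*z*sin(x*z) - 4*z*cos(y*z) - 5*exp(z)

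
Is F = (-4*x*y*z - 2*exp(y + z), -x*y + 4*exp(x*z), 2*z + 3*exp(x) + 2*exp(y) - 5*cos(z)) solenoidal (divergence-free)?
No, ∇·F = -x - 4*y*z + 5*sin(z) + 2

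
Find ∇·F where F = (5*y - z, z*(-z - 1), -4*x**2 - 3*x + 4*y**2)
0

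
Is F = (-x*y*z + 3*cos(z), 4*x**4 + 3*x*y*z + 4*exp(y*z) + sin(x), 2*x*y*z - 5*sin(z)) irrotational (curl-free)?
No, ∇×F = (-3*x*y + 2*x*z - 4*y*exp(y*z), -x*y - 2*y*z - 3*sin(z), 16*x**3 + x*z + 3*y*z + cos(x))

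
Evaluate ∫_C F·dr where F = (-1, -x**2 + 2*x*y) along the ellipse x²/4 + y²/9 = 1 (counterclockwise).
0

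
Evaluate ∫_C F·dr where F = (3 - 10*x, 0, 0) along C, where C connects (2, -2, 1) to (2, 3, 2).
0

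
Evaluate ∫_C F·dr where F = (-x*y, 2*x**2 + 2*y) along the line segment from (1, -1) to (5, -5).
-52/3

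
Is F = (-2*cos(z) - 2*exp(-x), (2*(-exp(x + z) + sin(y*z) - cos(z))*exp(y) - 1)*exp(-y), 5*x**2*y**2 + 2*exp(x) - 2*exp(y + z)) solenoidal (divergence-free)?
No, ∇·F = 2*z*cos(y*z) - 2*exp(y + z) + exp(-y) + 2*exp(-x)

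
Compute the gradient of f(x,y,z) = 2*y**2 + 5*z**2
(0, 4*y, 10*z)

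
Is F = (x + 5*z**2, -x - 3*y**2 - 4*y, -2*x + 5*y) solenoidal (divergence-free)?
No, ∇·F = -6*y - 3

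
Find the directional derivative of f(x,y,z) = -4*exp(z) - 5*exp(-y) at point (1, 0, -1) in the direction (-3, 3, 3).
sqrt(3)*(-4 + 5*E)*exp(-1)/3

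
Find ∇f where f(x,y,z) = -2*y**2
(0, -4*y, 0)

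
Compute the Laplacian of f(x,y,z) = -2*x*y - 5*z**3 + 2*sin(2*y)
-30*z - 8*sin(2*y)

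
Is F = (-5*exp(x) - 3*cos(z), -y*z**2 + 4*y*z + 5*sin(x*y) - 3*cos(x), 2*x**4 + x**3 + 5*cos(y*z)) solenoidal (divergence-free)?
No, ∇·F = 5*x*cos(x*y) - 5*y*sin(y*z) - z**2 + 4*z - 5*exp(x)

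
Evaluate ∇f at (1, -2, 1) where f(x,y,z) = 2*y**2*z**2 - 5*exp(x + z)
(-5*exp(2), -8, 16 - 5*exp(2))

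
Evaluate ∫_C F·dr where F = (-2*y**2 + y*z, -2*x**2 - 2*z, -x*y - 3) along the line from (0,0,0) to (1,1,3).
-40/3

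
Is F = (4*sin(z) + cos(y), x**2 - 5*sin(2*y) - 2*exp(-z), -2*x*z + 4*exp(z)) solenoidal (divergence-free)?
No, ∇·F = -2*x + 4*exp(z) - 10*cos(2*y)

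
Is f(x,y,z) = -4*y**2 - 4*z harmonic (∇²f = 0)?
No, ∇²f = -8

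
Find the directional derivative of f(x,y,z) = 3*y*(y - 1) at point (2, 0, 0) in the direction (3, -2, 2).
6*sqrt(17)/17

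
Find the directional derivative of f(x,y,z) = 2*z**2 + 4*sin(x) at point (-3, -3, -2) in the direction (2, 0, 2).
2*sqrt(2)*(-2 + cos(3))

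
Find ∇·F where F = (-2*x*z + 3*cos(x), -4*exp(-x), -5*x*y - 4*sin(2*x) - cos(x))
-2*z - 3*sin(x)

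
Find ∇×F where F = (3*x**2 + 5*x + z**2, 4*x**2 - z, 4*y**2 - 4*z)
(8*y + 1, 2*z, 8*x)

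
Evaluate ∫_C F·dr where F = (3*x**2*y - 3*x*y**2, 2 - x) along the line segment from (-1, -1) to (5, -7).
-1836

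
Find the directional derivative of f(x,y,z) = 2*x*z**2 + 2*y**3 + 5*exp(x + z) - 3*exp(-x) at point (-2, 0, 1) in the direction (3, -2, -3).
3*sqrt(22)*(10 + 3*exp(2))/22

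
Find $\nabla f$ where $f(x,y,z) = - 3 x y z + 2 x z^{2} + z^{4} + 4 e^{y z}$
(z*(-3*y + 2*z), z*(-3*x + 4*exp(y*z)), -3*x*y + 4*x*z + 4*y*exp(y*z) + 4*z**3)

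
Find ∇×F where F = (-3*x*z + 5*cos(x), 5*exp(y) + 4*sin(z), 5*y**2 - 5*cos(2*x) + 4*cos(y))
(10*y - 4*sin(y) - 4*cos(z), -3*x - 10*sin(2*x), 0)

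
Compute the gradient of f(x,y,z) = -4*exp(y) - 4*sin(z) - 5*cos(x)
(5*sin(x), -4*exp(y), -4*cos(z))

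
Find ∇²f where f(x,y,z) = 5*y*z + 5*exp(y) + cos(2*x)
5*exp(y) - 4*cos(2*x)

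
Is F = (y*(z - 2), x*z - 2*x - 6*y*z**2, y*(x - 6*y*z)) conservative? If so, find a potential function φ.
Yes, F is conservative. φ = y*(x*z - 2*x - 3*y*z**2)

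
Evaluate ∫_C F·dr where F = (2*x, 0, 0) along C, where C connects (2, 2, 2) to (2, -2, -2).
0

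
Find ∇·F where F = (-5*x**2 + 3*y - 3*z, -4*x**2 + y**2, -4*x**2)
-10*x + 2*y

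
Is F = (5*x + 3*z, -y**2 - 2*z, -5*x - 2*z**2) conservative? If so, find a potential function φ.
No, ∇×F = (2, 8, 0) ≠ 0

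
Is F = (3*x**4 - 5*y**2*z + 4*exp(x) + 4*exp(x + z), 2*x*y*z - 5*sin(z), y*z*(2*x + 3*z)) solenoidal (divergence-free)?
No, ∇·F = 12*x**3 + 2*x*y + 2*x*z + 6*y*z + 4*exp(x) + 4*exp(x + z)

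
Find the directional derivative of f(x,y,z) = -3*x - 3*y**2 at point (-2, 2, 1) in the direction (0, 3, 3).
-6*sqrt(2)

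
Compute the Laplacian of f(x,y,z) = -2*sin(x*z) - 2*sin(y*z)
2*x**2*sin(x*z) + 2*y**2*sin(y*z) + 2*z**2*sin(x*z) + 2*z**2*sin(y*z)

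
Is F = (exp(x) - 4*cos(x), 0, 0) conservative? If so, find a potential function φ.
Yes, F is conservative. φ = exp(x) - 4*sin(x)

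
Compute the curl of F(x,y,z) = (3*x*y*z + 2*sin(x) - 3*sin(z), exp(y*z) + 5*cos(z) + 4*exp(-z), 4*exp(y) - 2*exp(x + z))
(-y*exp(y*z) + 4*exp(y) + 5*sin(z) + 4*exp(-z), 3*x*y + 2*exp(x + z) - 3*cos(z), -3*x*z)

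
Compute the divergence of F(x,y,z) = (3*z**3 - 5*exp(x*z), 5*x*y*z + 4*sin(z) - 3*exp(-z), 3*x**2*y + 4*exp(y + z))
5*x*z - 5*z*exp(x*z) + 4*exp(y + z)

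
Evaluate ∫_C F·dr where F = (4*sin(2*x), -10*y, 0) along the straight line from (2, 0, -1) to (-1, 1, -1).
-5 + 2*cos(4) - 2*cos(2)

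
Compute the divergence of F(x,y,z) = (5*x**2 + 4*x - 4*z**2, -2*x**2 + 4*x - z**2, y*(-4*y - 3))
10*x + 4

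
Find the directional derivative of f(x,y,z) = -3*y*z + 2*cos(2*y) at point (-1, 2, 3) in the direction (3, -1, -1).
sqrt(11)*(4*sin(4) + 15)/11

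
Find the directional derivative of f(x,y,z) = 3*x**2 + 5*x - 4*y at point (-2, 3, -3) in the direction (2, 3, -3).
-13*sqrt(22)/11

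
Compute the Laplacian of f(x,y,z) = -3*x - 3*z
0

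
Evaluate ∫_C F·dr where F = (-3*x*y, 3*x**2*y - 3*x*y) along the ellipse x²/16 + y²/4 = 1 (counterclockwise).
0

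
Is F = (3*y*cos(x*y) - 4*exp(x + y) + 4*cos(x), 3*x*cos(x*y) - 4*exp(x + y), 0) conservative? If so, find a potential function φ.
Yes, F is conservative. φ = -4*exp(x + y) + 4*sin(x) + 3*sin(x*y)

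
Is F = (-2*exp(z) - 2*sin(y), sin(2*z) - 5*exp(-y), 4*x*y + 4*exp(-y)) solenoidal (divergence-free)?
No, ∇·F = 5*exp(-y)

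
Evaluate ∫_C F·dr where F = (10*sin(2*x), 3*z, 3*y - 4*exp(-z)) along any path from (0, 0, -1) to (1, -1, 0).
-4*E - 5*cos(2) + 9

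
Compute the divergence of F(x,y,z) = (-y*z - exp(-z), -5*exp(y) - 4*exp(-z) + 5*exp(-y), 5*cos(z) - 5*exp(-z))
-5*exp(y) - 5*sin(z) + 5*exp(-z) - 5*exp(-y)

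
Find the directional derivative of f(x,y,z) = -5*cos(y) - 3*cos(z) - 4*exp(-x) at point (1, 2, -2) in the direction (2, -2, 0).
sqrt(2)*(-5*E*sin(2) + 4)*exp(-1)/2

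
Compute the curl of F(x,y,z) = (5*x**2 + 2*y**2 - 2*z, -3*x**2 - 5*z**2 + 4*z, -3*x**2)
(10*z - 4, 6*x - 2, -6*x - 4*y)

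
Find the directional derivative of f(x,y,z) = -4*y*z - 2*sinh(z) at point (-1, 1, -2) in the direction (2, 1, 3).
-sqrt(14)*(5 + 6*sinh(1)**2)/7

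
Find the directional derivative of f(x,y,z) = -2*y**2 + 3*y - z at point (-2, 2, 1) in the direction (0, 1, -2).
-3*sqrt(5)/5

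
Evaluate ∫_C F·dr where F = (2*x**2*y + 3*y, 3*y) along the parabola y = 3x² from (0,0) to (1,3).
177/10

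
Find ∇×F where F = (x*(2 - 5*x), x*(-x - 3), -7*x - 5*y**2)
(-10*y, 7, -2*x - 3)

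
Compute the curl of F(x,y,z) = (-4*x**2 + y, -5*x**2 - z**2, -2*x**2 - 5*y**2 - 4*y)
(-10*y + 2*z - 4, 4*x, -10*x - 1)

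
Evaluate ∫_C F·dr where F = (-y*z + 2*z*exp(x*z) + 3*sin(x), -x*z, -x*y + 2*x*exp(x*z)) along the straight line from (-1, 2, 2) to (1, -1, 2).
-2 + 4*sinh(2)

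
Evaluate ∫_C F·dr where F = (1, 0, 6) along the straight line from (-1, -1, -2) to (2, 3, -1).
9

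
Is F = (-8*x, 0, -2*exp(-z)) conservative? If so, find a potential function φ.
Yes, F is conservative. φ = -4*x**2 + 2*exp(-z)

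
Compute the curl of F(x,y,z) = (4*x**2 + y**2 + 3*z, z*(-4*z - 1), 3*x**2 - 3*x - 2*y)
(8*z - 1, 6 - 6*x, -2*y)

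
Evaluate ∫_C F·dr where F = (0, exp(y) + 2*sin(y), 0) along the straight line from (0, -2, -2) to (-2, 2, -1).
2*sinh(2)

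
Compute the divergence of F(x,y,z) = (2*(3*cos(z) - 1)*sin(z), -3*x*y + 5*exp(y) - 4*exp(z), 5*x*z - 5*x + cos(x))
2*x + 5*exp(y)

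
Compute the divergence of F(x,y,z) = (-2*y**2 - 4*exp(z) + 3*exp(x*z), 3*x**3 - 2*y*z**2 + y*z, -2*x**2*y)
z*(-2*z + 3*exp(x*z) + 1)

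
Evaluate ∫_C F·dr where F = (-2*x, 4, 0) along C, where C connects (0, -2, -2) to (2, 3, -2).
16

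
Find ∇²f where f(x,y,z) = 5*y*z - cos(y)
cos(y)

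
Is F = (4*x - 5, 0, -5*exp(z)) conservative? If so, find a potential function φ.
Yes, F is conservative. φ = 2*x**2 - 5*x - 5*exp(z)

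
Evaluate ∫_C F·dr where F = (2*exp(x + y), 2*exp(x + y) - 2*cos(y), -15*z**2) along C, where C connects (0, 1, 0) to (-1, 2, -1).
-2*sin(2) + 2*sin(1) + 5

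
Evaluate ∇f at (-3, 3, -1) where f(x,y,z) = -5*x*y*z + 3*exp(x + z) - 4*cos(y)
(3*exp(-4) + 15, -15 + 4*sin(3), 3*exp(-4) + 45)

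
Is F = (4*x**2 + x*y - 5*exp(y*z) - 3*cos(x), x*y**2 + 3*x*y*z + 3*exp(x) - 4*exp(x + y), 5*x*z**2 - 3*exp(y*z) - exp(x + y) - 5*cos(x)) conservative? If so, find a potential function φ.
No, ∇×F = (-3*x*y - 3*z*exp(y*z) - exp(x + y), -5*y*exp(y*z) - 5*z**2 + exp(x + y) - 5*sin(x), -x + y**2 + 3*y*z + 5*z*exp(y*z) + 3*exp(x) - 4*exp(x + y)) ≠ 0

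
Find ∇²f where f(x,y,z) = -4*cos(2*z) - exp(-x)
16*cos(2*z) - exp(-x)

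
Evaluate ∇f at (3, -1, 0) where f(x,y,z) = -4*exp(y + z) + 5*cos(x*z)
(0, -4*exp(-1), -4*exp(-1))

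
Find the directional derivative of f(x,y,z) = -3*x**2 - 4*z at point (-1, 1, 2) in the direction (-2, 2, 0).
-3*sqrt(2)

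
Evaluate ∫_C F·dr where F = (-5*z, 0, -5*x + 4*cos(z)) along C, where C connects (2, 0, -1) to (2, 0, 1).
-20 + 8*sin(1)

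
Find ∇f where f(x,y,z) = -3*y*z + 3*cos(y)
(0, -3*z - 3*sin(y), -3*y)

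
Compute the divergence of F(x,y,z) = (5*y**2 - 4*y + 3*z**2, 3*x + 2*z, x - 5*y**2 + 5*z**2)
10*z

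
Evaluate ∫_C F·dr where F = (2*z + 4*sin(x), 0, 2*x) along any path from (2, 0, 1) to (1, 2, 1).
-4*cos(1) - 2 + 4*cos(2)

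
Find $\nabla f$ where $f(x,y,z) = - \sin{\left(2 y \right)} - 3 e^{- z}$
(0, -2*cos(2*y), 3*exp(-z))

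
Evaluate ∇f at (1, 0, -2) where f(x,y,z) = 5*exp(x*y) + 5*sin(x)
(5*cos(1), 5, 0)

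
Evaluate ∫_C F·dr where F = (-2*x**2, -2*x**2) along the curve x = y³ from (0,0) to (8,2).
-7936/21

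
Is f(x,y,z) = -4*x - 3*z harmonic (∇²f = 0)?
Yes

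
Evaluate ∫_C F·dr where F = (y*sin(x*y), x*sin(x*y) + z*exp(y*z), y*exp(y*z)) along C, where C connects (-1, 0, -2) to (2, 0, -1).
0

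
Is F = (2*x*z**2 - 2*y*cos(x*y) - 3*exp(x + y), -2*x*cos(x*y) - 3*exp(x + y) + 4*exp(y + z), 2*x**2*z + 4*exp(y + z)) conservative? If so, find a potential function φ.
Yes, F is conservative. φ = x**2*z**2 - 3*exp(x + y) + 4*exp(y + z) - 2*sin(x*y)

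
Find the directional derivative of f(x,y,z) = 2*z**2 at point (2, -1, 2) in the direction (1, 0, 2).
16*sqrt(5)/5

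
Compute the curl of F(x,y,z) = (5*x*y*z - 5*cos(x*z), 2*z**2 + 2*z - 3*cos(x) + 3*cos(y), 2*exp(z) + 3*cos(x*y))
(-3*x*sin(x*y) - 4*z - 2, 5*x*y + 5*x*sin(x*z) + 3*y*sin(x*y), -5*x*z + 3*sin(x))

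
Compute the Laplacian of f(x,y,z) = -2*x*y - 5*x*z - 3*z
0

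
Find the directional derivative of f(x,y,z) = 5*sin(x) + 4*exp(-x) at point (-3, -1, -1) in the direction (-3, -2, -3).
3*sqrt(22)*(-5*cos(3) + 4*exp(3))/22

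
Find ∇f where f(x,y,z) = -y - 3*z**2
(0, -1, -6*z)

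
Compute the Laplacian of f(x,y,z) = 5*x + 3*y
0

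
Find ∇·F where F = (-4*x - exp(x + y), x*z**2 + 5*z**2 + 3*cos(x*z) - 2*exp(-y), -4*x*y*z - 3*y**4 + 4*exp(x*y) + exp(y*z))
-4*x*y + y*exp(y*z) - exp(x + y) - 4 + 2*exp(-y)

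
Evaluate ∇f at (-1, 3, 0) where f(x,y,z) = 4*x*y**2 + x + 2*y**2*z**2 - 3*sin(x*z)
(37, -24, 3)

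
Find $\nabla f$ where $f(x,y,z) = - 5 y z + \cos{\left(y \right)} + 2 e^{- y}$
(0, -5*z - sin(y) - 2*exp(-y), -5*y)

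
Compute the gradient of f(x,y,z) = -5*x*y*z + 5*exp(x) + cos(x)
(-5*y*z + 5*exp(x) - sin(x), -5*x*z, -5*x*y)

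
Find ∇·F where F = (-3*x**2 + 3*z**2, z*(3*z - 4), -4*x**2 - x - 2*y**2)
-6*x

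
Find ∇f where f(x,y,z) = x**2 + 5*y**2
(2*x, 10*y, 0)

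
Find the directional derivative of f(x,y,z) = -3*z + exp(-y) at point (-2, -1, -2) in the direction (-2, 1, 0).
-sqrt(5)*E/5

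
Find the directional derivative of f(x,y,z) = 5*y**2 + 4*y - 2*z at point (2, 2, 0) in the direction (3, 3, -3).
26*sqrt(3)/3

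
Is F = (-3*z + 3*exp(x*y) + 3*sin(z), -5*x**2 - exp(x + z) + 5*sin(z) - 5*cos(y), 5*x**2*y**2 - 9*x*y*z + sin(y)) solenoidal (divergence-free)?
No, ∇·F = -9*x*y + 3*y*exp(x*y) + 5*sin(y)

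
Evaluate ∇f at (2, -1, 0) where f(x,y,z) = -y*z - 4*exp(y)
(0, -4*exp(-1), 1)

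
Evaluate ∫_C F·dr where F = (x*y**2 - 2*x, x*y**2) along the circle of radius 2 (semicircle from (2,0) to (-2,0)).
2*pi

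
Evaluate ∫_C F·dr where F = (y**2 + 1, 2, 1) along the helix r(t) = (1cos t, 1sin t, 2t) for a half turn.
-10/3 + 2*pi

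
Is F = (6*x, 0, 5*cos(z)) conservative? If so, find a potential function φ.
Yes, F is conservative. φ = 3*x**2 + 5*sin(z)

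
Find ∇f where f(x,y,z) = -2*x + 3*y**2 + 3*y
(-2, 6*y + 3, 0)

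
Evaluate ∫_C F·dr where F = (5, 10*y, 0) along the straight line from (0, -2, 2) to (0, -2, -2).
0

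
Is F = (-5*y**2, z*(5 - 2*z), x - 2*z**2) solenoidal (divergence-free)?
No, ∇·F = -4*z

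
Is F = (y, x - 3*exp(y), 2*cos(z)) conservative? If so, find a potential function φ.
Yes, F is conservative. φ = x*y - 3*exp(y) + 2*sin(z)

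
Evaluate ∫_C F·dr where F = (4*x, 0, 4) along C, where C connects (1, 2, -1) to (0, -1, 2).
10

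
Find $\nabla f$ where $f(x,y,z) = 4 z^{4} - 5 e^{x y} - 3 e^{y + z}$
(-5*y*exp(x*y), -5*x*exp(x*y) - 3*exp(y + z), 16*z**3 - 3*exp(y + z))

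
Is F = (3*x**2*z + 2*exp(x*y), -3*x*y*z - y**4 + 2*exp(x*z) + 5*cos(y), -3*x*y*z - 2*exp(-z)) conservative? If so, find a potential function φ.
No, ∇×F = (x*(3*y - 3*z - 2*exp(x*z)), 3*x**2 + 3*y*z, -2*x*exp(x*y) - 3*y*z + 2*z*exp(x*z)) ≠ 0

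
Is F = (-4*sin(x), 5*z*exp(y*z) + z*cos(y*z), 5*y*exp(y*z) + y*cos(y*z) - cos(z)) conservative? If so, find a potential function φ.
Yes, F is conservative. φ = 5*exp(y*z) - sin(z) + sin(y*z) + 4*cos(x)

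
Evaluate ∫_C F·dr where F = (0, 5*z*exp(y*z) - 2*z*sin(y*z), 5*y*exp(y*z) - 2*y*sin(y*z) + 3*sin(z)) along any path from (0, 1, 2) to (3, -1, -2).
0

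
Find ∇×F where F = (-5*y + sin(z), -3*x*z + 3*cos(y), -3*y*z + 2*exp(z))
(3*x - 3*z, cos(z), 5 - 3*z)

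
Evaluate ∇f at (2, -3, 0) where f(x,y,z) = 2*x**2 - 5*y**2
(8, 30, 0)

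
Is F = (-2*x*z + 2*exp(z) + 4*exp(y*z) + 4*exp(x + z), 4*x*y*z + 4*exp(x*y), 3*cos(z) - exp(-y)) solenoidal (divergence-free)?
No, ∇·F = 4*x*z + 4*x*exp(x*y) - 2*z + 4*exp(x + z) - 3*sin(z)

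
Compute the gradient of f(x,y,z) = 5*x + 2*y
(5, 2, 0)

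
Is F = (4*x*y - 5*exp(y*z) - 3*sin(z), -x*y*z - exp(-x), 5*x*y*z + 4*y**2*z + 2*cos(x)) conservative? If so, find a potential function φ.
No, ∇×F = (x*y + 5*x*z + 8*y*z, -5*y*z - 5*y*exp(y*z) + 2*sin(x) - 3*cos(z), -4*x - y*z + 5*z*exp(y*z) + exp(-x)) ≠ 0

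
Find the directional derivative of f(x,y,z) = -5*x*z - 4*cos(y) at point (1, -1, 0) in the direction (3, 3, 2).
-sqrt(22)*(5 + 6*sin(1))/11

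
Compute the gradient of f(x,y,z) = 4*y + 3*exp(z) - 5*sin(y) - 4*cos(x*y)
(4*y*sin(x*y), 4*x*sin(x*y) - 5*cos(y) + 4, 3*exp(z))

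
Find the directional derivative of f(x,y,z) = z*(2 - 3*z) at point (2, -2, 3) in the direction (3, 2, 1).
-8*sqrt(14)/7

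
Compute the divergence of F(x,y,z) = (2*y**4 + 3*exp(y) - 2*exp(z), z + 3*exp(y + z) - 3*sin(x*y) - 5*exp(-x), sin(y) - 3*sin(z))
-3*x*cos(x*y) + 3*exp(y + z) - 3*cos(z)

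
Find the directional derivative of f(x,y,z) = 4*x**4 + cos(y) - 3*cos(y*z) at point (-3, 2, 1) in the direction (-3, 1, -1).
4*sqrt(11)*(324 - sin(2))/11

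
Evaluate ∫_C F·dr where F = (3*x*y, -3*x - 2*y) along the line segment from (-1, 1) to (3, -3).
-24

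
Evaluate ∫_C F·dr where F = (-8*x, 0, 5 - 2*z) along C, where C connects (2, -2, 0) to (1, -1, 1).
16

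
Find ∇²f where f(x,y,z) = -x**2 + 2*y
-2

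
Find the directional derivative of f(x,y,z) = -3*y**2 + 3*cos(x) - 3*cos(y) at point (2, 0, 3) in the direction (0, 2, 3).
0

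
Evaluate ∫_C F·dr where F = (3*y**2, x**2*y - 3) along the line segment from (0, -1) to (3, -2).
117/4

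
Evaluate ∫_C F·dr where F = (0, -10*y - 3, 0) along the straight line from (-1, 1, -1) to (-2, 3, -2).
-46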